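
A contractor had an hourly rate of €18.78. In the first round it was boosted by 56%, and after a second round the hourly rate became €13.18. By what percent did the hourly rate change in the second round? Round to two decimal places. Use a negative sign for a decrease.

After the first round: €18.78 × 1.56 = €29.2968.
Second-round multiplier: €13.18 ÷ €29.2968 ≈ 0.449878.
That is a change of -55.01%.

-55.01%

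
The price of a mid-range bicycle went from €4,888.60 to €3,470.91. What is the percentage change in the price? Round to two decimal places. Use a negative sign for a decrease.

Change: €3,470.91 − €4,888.60 = -€1,417.69.
Relative to the original: -€1,417.69 ÷ €4,888.60 ≈ -29.00%.

-29.00%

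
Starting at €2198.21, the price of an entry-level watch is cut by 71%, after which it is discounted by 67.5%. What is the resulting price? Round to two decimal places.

€207.18

Each change multiplies by a factor: 0.29 × 0.325 = 0.09425.
€2198.21 × 0.09425 = €207.1812925 ≈ €207.18.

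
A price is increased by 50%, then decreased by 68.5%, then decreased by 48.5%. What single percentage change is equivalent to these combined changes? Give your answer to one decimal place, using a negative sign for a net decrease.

The combined multiplier is 1.5 × 0.315 × 0.515 = 0.2433375.
That corresponds to a decrease of 75.7%.

-75.7%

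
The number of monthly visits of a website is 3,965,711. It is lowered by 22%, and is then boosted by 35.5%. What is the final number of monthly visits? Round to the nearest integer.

4,191,360

Apply the 22% decrease: 3,965,711 × 0.78 = 3093254.58.
35.5% increase: 3093254.58 × 1.355 = 4191359.9559 ≈ 4,191,360.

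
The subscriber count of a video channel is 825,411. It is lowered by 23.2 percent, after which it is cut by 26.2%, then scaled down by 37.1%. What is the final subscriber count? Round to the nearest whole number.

294,265

Each change multiplies by a factor: 0.768 × 0.738 × 0.629 = 0.356507136.
825,411 × 0.356507136 = 294264.911632896 ≈ 294,265.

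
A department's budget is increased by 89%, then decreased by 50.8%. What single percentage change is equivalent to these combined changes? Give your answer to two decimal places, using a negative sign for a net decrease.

An 89% increase multiplies by 1.89.
Then a 50.8% decrease: 1.89 × 0.492 = 0.92988.
Overall factor 0.92988, i.e. -7.01%.

-7.01%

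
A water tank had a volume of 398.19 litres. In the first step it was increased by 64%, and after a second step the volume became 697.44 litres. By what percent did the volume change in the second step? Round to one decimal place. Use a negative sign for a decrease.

After the first step: 398.19 × 1.64 = 653.0316.
Second-step multiplier: 697.44 ÷ 653.0316 ≈ 1.068.
That is a change of 6.8%.

6.8%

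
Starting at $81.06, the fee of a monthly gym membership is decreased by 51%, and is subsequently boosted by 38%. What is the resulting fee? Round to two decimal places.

$54.81

51% decrease: $81.06 × 0.49 = $39.7194.
After the 38% increase: $39.7194 × 1.38 = $54.812772 ≈ $54.81.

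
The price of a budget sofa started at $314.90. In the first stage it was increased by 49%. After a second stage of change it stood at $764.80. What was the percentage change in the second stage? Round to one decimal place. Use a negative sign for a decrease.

63.0%

After the first stage: $314.90 × 1.49 = $469.201.
Second-stage multiplier: $764.80 ÷ $469.201 ≈ 1.63001.
That is a change of 63.0%.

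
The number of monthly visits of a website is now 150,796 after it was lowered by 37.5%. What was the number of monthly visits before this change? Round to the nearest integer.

The overall multiplier applied was 0.625.
So the original number of monthly visits was 150,796 ÷ 0.625 ≈ 241,274.

241,274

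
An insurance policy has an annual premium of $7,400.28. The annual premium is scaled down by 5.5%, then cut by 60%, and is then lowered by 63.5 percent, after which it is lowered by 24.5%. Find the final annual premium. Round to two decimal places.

After the 5.5% decrease: $7,400.28 × 0.945 = $6993.2646.
Apply the 60% decrease: $6993.2646 × 0.4 = $2797.30584.
Apply the 63.5% decrease: $2797.30584 × 0.365 = $1021.0166316.
After the 24.5% decrease: $1021.0166316 × 0.755 = $770.867556858 ≈ $770.87.

$770.87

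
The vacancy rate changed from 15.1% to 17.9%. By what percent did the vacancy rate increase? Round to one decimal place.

The change is 17.9 − 15.1 = 2.8 percentage points.
Relative to the original 15.1%, that is 2.8 ÷ 15.1 ≈ 18.5%.
So the vacancy rate rose by 18.5%.

18.5%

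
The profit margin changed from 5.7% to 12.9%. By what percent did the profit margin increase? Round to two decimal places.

The change is 12.9 − 5.7 = 7.2 percentage points.
Relative to the original 5.7%, that is 7.2 ÷ 5.7 ≈ 126.32%.
So the profit margin rose by 126.32%.

126.32%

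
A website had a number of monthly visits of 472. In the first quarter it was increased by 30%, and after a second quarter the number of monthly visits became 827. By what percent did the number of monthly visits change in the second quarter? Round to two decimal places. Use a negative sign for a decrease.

34.78%

After the first quarter: 472 × 1.3 = 613.6.
Second-quarter multiplier: 827 ÷ 613.6 ≈ 1.347784.
That is a change of 34.78%.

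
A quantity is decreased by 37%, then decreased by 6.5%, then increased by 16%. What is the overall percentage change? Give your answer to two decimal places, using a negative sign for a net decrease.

-31.67%

The combined multiplier is 0.63 × 0.935 × 1.16 = 0.683298.
That corresponds to a decrease of 31.67%.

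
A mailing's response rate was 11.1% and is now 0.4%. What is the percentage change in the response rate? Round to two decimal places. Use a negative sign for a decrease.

-96.40%

The change is 0.4 − 11.1 = -10.7 percentage points.
Relative to the original 11.1%, that is -10.7 ÷ 11.1 ≈ -96.40%.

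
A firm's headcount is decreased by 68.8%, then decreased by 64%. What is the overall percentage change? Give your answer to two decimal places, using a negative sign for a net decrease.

-88.77%

The combined multiplier is 0.312 × 0.36 = 0.11232.
That corresponds to a decrease of 88.77%.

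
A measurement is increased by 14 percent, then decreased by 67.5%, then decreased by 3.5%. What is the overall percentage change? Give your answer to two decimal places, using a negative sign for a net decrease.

The combined multiplier is 1.14 × 0.325 × 0.965 = 0.3575325.
That corresponds to a decrease of 64.25%.

-64.25%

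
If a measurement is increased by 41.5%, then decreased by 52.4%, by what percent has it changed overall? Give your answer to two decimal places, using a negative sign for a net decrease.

-32.65%

The combined multiplier is 1.415 × 0.476 = 0.67354.
That corresponds to a decrease of 32.65%.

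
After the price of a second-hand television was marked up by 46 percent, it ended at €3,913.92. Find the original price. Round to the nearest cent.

The overall multiplier applied was 1.46.
So the original price was €3,913.92 ÷ 1.46 ≈ €2,680.77.

€2,680.77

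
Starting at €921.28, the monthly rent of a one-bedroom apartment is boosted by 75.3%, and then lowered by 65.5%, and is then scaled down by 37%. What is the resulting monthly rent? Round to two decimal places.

Each change multiplies by a factor: 1.753 × 0.345 × 0.63 = 0.38101455.
€921.28 × 0.38101455 = €351.021084624 ≈ €351.02.

€351.02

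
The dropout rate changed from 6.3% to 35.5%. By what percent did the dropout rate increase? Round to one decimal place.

463.5%

The change is 35.5 − 6.3 = 29.2 percentage points.
Relative to the original 6.3%, that is 29.2 ÷ 6.3 ≈ 463.5%.
So the dropout rate rose by 463.5%.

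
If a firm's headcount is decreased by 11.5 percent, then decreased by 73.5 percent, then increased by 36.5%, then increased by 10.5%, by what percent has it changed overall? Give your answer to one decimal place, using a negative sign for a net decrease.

An 11.5% decrease multiplies by 0.885.
Then a 73.5% decrease: 0.885 × 0.265 = 0.234525.
Then a 36.5% increase: 0.234525 × 1.365 = 0.320126625.
Then a 10.5% increase: 0.320126625 × 1.105 = 0.353739920625.
Overall factor 0.353739920625, i.e. -64.6%.

-64.6%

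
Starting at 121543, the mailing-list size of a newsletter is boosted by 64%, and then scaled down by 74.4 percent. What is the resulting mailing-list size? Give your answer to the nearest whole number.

51029

After the 64% increase: 121543 × 1.64 = 199330.52.
Apply the 74.4% decrease: 199330.52 × 0.256 = 51028.61312 ≈ 51029.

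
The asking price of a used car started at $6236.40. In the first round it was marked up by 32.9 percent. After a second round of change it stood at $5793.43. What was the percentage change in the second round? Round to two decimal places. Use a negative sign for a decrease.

After the first round: $6236.40 × 1.329 = $8288.1756.
Second-round multiplier: $5793.43 ÷ $8288.1756 ≈ 0.698999.
That is a change of -30.10%.

-30.10%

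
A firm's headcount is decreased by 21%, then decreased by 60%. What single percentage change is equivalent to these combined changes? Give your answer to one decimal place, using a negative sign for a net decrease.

-68.4%

The combined multiplier is 0.79 × 0.4 = 0.316.
That corresponds to a decrease of 68.4%.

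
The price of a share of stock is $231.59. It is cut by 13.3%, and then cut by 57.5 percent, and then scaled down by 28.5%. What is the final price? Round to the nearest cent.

$61.01

Each change multiplies by a factor: 0.867 × 0.425 × 0.715 = 0.263459625.
$231.59 × 0.263459625 = $61.01461455375 ≈ $61.01.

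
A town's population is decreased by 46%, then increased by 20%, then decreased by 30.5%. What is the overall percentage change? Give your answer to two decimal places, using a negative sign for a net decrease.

-54.96%

A 46% decrease multiplies by 0.54.
Then a 20% increase: 0.54 × 1.2 = 0.648.
Then a 30.5% decrease: 0.648 × 0.695 = 0.45036.
Overall factor 0.45036, i.e. -54.96%.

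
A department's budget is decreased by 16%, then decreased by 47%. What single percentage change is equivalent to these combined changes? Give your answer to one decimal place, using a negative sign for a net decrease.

-55.5%

The combined multiplier is 0.84 × 0.53 = 0.4452.
That corresponds to a decrease of 55.5%.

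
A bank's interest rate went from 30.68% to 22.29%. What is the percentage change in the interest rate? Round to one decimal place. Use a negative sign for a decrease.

-27.3%

The change is 22.29 − 30.68 = -8.39 percentage points.
Relative to the original 30.68%, that is -8.39 ÷ 30.68 ≈ -27.3%.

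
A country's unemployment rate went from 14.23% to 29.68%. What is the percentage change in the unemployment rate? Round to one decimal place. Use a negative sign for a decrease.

108.6%

The change is 29.68 − 14.23 = 15.45 percentage points.
Relative to the original 14.23%, that is 15.45 ÷ 14.23 ≈ 108.6%.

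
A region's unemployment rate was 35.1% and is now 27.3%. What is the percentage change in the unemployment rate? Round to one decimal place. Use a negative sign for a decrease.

-22.2%

The change is 27.3 − 35.1 = -7.8 percentage points.
Relative to the original 35.1%, that is -7.8 ÷ 35.1 ≈ -22.2%.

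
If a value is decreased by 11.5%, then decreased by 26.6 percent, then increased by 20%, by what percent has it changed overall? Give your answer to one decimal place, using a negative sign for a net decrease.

The combined multiplier is 0.885 × 0.734 × 1.2 = 0.779508.
That corresponds to a decrease of 22.0%.

-22.0%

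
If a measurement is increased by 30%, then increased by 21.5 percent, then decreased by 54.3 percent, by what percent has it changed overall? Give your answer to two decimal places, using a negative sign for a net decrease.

A 30% increase multiplies by 1.3.
Then a 21.5% increase: 1.3 × 1.215 = 1.5795.
Then a 54.3% decrease: 1.5795 × 0.457 = 0.7218315.
Overall factor 0.7218315, i.e. -27.82%.

-27.82%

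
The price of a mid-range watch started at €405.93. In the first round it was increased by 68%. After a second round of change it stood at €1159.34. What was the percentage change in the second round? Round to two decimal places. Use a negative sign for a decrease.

70.00%

After the first round: €405.93 × 1.68 = €681.9624.
Second-round multiplier: €1159.34 ÷ €681.9624 ≈ 1.700006.
That is a change of 70.00%.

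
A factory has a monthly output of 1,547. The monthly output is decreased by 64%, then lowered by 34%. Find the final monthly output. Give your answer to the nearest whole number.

368

Each change multiplies by a factor: 0.36 × 0.66 = 0.2376.
1,547 × 0.2376 = 367.5672 ≈ 368.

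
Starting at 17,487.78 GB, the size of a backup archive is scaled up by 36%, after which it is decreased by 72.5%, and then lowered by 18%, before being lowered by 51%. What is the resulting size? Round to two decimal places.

2,627.94 GB

Each change multiplies by a factor: 1.36 × 0.275 × 0.82 × 0.49 = 0.1502732.
17,487.78 × 0.1502732 = 2627.944661496 ≈ 2,627.94.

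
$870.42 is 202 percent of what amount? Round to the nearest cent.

$430.90

$870.42 ÷ 2.02 ≈ $430.90.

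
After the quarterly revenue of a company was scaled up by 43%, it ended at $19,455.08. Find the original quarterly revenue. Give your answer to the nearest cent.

The overall multiplier applied was 1.43.
So the original quarterly revenue was $19,455.08 ÷ 1.43 ≈ $13,604.95.

$13,604.95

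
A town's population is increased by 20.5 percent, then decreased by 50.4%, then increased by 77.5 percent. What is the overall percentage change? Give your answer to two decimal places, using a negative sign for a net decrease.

A 20.5% increase multiplies by 1.205.
Then a 50.4% decrease: 1.205 × 0.496 = 0.59768.
Then a 77.5% increase: 0.59768 × 1.775 = 1.060882.
Overall factor 1.060882, i.e. 6.09%.

6.09%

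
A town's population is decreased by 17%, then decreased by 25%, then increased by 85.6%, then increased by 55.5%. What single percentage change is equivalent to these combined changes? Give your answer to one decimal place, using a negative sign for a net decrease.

A 17% decrease multiplies by 0.83.
Then a 25% decrease: 0.83 × 0.75 = 0.6225.
Then an 85.6% increase: 0.6225 × 1.856 = 1.15536.
Then a 55.5% increase: 1.15536 × 1.555 = 1.7965848.
Overall factor 1.7965848, i.e. 79.7%.

79.7%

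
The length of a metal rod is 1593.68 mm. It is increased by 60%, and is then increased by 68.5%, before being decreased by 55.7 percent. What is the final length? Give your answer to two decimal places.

After the 60% increase: 1593.68 × 1.6 = 2549.888.
After the 68.5% increase: 2549.888 × 1.685 = 4296.56128.
After the 55.7% decrease: 4296.56128 × 0.443 = 1903.37664704 ≈ 1903.38.

1903.38 mm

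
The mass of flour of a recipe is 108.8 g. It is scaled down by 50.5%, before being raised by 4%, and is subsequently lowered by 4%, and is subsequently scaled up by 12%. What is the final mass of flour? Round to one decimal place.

Apply the 50.5% decrease: 108.8 × 0.495 = 53.856.
4% increase: 53.856 × 1.04 = 56.01024.
4% decrease: 56.01024 × 0.96 = 53.7698304.
After the 12% increase: 53.7698304 × 1.12 = 60.222210048 ≈ 60.2.

60.2 g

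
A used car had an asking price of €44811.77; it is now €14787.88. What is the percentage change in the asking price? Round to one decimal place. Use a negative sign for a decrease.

-67.0%

Change: €14787.88 − €44811.77 = -€30023.89.
Relative to the original: -€30023.89 ÷ €44811.77 ≈ -67.0%.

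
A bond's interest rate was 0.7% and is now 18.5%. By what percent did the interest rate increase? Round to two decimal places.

2542.86%

The change is 18.5 − 0.7 = 17.8 percentage points.
Relative to the original 0.7%, that is 17.8 ÷ 0.7 ≈ 2542.86%.
So the interest rate rose by 2542.86%.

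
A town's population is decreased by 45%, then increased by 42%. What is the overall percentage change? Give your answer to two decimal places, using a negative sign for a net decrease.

-21.90%

A 45% decrease multiplies by 0.55.
Then a 42% increase: 0.55 × 1.42 = 0.781.
Overall factor 0.781, i.e. -21.90%.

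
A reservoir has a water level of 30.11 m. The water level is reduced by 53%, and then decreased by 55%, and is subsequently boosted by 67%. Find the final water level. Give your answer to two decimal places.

Apply the 53% decrease: 30.11 × 0.47 = 14.1517.
Apply the 55% decrease: 14.1517 × 0.45 = 6.368265.
Apply the 67% increase: 6.368265 × 1.67 = 10.63500255 ≈ 10.64.

10.64 m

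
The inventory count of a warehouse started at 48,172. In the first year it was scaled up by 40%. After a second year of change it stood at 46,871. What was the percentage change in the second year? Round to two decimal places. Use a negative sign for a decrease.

After the first year: 48,172 × 1.4 = 67440.8.
Second-year multiplier: 46,871 ÷ 67440.8 ≈ 0.694995.
That is a change of -30.50%.

-30.50%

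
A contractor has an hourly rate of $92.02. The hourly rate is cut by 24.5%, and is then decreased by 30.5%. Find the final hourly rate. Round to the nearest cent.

Apply the 24.5% decrease: $92.02 × 0.755 = $69.4751.
After the 30.5% decrease: $69.4751 × 0.695 = $48.2851945 ≈ $48.29.

$48.29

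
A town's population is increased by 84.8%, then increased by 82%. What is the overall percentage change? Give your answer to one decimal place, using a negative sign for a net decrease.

236.3%

An 84.8% increase multiplies by 1.848.
Then an 82% increase: 1.848 × 1.82 = 3.36336.
Overall factor 3.36336, i.e. 236.3%.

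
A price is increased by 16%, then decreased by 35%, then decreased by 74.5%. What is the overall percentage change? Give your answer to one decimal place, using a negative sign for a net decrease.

A 16% increase multiplies by 1.16.
Then a 35% decrease: 1.16 × 0.65 = 0.754.
Then a 74.5% decrease: 0.754 × 0.255 = 0.19227.
Overall factor 0.19227, i.e. -80.8%.

-80.8%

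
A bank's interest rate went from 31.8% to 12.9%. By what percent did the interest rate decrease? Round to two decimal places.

The change is 12.9 − 31.8 = -18.9 percentage points.
Relative to the original 31.8%, that is -18.9 ÷ 31.8 ≈ -59.43%.
So the interest rate fell by 59.43%.

59.43%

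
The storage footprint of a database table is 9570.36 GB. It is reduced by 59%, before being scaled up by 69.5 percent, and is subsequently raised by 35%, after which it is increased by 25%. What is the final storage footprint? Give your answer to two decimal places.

11223.43 GB

After the 59% decrease: 9570.36 × 0.41 = 3923.8476.
After the 69.5% increase: 3923.8476 × 1.695 = 6650.921682.
Apply the 35% increase: 6650.921682 × 1.35 = 8978.7442707.
Apply the 25% increase: 8978.7442707 × 1.25 = 11223.430338375 ≈ 11223.43.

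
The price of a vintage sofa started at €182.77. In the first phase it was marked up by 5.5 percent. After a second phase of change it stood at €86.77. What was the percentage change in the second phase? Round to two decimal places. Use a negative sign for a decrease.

After the first phase: €182.77 × 1.055 = €192.82235.
Second-phase multiplier: €86.77 ÷ €192.82235 ≈ 0.45.
That is a change of -55.00%.

-55.00%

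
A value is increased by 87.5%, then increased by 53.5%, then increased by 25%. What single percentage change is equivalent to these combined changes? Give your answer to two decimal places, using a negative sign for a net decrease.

259.77%

An 87.5% increase multiplies by 1.875.
Then a 53.5% increase: 1.875 × 1.535 = 2.878125.
Then a 25% increase: 2.878125 × 1.25 = 3.59765625.
Overall factor 3.59765625, i.e. 259.77%.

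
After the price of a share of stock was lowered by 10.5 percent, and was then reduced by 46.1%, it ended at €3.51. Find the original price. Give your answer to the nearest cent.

€7.28

Undoing the 46.1% decrease: €3.51 ÷ 0.539 ≈ €6.512059.
Undoing the 10.5% decrease: €6.512059 ÷ 0.895 ≈ €7.28.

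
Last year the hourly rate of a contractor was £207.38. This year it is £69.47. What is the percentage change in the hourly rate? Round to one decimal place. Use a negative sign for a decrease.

Change: £69.47 − £207.38 = -£137.91.
Relative to the original: -£137.91 ÷ £207.38 ≈ -66.5%.

-66.5%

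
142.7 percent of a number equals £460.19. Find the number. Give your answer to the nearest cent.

£322.49

£460.19 ÷ 1.427 ≈ £322.49.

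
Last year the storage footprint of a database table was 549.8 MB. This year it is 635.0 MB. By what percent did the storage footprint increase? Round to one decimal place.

Change: 635.0 − 549.8 = 85.2.
Relative to the original: 85.2 ÷ 549.8 ≈ 15.5%.
So the storage footprint increased by 15.5%.

15.5%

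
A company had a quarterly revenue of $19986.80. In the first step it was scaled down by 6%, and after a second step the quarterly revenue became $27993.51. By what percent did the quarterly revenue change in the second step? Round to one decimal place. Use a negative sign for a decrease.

After the first step: $19986.80 × 0.94 = $18787.592.
Second-step multiplier: $27993.51 ÷ $18787.592 ≈ 1.49.
That is a change of 49.0%.

49.0%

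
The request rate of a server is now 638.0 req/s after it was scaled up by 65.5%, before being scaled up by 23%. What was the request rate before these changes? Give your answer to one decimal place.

The overall multiplier applied was 1.655 × 1.23 = 2.03565.
So the original request rate was 638.0 ÷ 2.03565 ≈ 313.4 req/s.

313.4 req/s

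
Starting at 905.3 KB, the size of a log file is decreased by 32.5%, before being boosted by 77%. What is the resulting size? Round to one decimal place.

1081.6 KB

32.5% decrease: 905.3 × 0.675 = 611.0775.
Apply the 77% increase: 611.0775 × 1.77 = 1081.607175 ≈ 1081.6.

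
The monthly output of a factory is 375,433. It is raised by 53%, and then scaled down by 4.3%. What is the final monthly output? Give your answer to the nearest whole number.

Each change multiplies by a factor: 1.53 × 0.957 = 1.46421.
375,433 × 1.46421 = 549712.75293 ≈ 549,713.

549,713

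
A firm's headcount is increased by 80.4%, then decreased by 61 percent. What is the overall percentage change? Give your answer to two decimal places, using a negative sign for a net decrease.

An 80.4% increase multiplies by 1.804.
Then a 61% decrease: 1.804 × 0.39 = 0.70356.
Overall factor 0.70356, i.e. -29.64%.

-29.64%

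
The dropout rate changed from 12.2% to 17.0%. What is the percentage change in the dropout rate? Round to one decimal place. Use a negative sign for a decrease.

39.3%

The change is 17.0 − 12.2 = 4.8 percentage points.
Relative to the original 12.2%, that is 4.8 ÷ 12.2 ≈ 39.3%.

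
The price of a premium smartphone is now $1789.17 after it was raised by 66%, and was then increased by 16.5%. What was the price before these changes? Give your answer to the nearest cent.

$925.16

Undoing the 16.5% increase: $1789.17 ÷ 1.165 ≈ $1535.76824.
Undoing the 66% increase: $1535.76824 ÷ 1.66 ≈ $925.16.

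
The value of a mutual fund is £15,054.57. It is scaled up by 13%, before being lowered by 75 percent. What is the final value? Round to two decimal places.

Each change multiplies by a factor: 1.13 × 0.25 = 0.2825.
£15,054.57 × 0.2825 = £4252.916025 ≈ £4,252.92.

£4,252.92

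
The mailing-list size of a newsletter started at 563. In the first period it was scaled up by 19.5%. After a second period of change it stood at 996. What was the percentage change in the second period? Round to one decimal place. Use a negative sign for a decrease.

After the first period: 563 × 1.195 = 672.785.
Second-period multiplier: 996 ÷ 672.785 ≈ 1.48041.
That is a change of 48.0%.

48.0%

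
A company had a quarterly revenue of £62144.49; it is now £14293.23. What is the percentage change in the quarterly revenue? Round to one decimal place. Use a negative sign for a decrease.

-77.0%

Change: £14293.23 − £62144.49 = -£47851.26.
Relative to the original: -£47851.26 ÷ £62144.49 ≈ -77.0%.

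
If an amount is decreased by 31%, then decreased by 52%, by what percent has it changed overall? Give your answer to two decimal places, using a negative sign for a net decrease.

-66.88%

The combined multiplier is 0.69 × 0.48 = 0.3312.
That corresponds to a decrease of 66.88%.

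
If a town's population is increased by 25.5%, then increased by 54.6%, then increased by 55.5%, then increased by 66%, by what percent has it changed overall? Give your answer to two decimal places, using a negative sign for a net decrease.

The combined multiplier is 1.255 × 1.546 × 1.555 × 1.66 = 5.008315699.
That corresponds to an increase of 400.83%.

400.83%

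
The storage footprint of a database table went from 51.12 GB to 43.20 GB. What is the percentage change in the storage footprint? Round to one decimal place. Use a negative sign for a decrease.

Change: 43.20 − 51.12 = -7.92.
Relative to the original: -7.92 ÷ 51.12 ≈ -15.5%.

-15.5%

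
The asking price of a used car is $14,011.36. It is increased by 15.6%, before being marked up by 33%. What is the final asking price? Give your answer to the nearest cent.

$21,542.19

Each change multiplies by a factor: 1.156 × 1.33 = 1.53748.
$14,011.36 × 1.53748 = $21542.1857728 ≈ $21,542.19.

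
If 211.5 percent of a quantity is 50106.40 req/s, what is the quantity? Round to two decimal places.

50106.40 req/s ÷ 2.115 ≈ 23690.97 req/s.

23690.97 req/s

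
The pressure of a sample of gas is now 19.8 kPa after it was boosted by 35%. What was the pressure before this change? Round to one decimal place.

14.7 kPa

The overall multiplier applied was 1.35.
So the original pressure was 19.8 ÷ 1.35 ≈ 14.7 kPa.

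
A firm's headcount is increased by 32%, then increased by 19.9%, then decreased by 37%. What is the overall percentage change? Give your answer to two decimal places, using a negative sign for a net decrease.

-0.29%

The combined multiplier is 1.32 × 1.199 × 0.63 = 0.9970884.
That corresponds to a decrease of 0.29%.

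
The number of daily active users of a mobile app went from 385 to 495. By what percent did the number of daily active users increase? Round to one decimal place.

Change: 495 − 385 = 110.
Relative to the original: 110 ÷ 385 ≈ 28.6%.
So the number of daily active users increased by 28.6%.

28.6%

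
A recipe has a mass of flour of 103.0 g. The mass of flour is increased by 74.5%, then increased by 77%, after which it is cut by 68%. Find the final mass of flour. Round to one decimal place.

Each change multiplies by a factor: 1.745 × 1.77 × 0.32 = 0.988368.
103.0 × 0.988368 = 101.801904 ≈ 101.8.

101.8 g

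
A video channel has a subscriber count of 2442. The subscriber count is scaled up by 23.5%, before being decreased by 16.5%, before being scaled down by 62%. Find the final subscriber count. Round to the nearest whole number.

Each change multiplies by a factor: 1.235 × 0.835 × 0.38 = 0.3918655.
2442 × 0.3918655 = 956.935551 ≈ 957.

957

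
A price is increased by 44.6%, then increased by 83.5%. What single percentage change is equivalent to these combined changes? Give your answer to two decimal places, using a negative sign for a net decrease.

A 44.6% increase multiplies by 1.446.
Then an 83.5% increase: 1.446 × 1.835 = 2.65341.
Overall factor 2.65341, i.e. 165.34%.

165.34%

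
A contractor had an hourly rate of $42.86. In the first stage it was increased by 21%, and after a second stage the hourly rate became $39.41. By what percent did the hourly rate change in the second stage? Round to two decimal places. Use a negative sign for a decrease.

After the first stage: $42.86 × 1.21 = $51.8606.
Second-stage multiplier: $39.41 ÷ $51.8606 ≈ 0.759922.
That is a change of -24.01%.

-24.01%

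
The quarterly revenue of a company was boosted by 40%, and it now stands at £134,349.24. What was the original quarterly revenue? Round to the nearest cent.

£95,963.74

The overall multiplier applied was 1.4.
So the original quarterly revenue was £134,349.24 ÷ 1.4 ≈ £95,963.74.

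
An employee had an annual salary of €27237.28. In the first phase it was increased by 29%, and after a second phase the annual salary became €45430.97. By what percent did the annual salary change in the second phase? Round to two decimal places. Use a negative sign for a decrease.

After the first phase: €27237.28 × 1.29 = €35136.0912.
Second-phase multiplier: €45430.97 ÷ €35136.0912 ≈ 1.293.
That is a change of 29.30%.

29.30%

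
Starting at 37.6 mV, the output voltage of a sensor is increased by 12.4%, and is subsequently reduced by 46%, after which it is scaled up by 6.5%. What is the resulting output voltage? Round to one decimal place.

Each change multiplies by a factor: 1.124 × 0.54 × 1.065 = 0.6464124.
37.6 × 0.6464124 = 24.30510624 ≈ 24.3.

24.3 mV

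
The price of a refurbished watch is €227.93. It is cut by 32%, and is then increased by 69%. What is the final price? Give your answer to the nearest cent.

32% decrease: €227.93 × 0.68 = €154.9924.
After the 69% increase: €154.9924 × 1.69 = €261.937156 ≈ €261.94.

€261.94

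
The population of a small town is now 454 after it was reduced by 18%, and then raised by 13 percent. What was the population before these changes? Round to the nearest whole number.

The overall multiplier applied was 0.82 × 1.13 = 0.9266.
So the original population was 454 ÷ 0.9266 ≈ 490.

490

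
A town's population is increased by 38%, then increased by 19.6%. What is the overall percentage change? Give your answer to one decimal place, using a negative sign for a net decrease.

A 38% increase multiplies by 1.38.
Then a 19.6% increase: 1.38 × 1.196 = 1.65048.
Overall factor 1.65048, i.e. 65.0%.

65.0%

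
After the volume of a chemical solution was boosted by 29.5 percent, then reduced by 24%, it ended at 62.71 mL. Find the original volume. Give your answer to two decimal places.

The overall multiplier applied was 1.295 × 0.76 = 0.9842.
So the original volume was 62.71 ÷ 0.9842 ≈ 63.72 mL.

63.72 mL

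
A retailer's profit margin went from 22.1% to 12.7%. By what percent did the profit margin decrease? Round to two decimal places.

The change is 12.7 − 22.1 = -9.4 percentage points.
Relative to the original 22.1%, that is -9.4 ÷ 22.1 ≈ -42.53%.
So the profit margin fell by 42.53%.

42.53%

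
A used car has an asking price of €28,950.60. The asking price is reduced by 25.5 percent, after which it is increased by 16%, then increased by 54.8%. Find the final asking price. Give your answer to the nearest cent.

€38,729.58

Apply the 25.5% decrease: €28,950.60 × 0.745 = €21568.197.
16% increase: €21568.197 × 1.16 = €25019.10852.
Apply the 54.8% increase: €25019.10852 × 1.548 = €38729.57998896 ≈ €38,729.58.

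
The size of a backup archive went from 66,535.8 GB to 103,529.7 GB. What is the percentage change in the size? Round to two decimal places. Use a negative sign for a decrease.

55.60%

Change: 103,529.7 − 66,535.8 = 36,993.9.
Relative to the original: 36,993.9 ÷ 66,535.8 ≈ 55.60%.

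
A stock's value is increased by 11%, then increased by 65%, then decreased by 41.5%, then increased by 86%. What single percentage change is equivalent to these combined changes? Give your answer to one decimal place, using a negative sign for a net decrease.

99.3%

The combined multiplier is 1.11 × 1.65 × 0.585 × 1.86 = 1.99285515.
That corresponds to an increase of 99.3%.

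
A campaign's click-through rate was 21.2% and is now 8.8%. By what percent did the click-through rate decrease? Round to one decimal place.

The change is 8.8 − 21.2 = -12.4 percentage points.
Relative to the original 21.2%, that is -12.4 ÷ 21.2 ≈ -58.5%.
So the click-through rate fell by 58.5%.

58.5%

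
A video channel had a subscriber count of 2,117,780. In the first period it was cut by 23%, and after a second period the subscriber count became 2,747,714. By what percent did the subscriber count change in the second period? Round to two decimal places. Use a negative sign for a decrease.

68.50%

After the first period: 2,117,780 × 0.77 = 1630690.6.
Second-period multiplier: 2,747,714 ÷ 1630690.6 ≈ 1.685.
That is a change of 68.50%.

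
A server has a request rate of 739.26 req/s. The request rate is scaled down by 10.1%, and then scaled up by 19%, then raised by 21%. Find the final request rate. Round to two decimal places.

Each change multiplies by a factor: 0.899 × 1.19 × 1.21 = 1.2944701.
739.26 × 1.2944701 = 956.949966126 ≈ 956.95.

956.95 req/s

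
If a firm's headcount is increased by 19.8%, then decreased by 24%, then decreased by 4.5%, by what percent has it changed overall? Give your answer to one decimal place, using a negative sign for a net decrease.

A 19.8% increase multiplies by 1.198.
Then a 24% decrease: 1.198 × 0.76 = 0.91048.
Then a 4.5% decrease: 0.91048 × 0.955 = 0.8695084.
Overall factor 0.8695084, i.e. -13.0%.

-13.0%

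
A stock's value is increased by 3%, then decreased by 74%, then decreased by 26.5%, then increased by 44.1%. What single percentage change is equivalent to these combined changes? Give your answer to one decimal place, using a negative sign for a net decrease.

The combined multiplier is 1.03 × 0.26 × 0.735 × 1.441 = 0.283636353.
That corresponds to a decrease of 71.6%.

-71.6%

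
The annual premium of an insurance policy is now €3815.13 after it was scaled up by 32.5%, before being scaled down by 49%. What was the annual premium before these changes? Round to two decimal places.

€5645.77

Undoing the 49% decrease: €3815.13 ÷ 0.51 ≈ €7480.647059.
Undoing the 32.5% increase: €7480.647059 ÷ 1.325 ≈ €5645.77.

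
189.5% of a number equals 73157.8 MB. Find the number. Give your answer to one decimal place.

38605.7 MB

73157.8 MB ÷ 1.895 ≈ 38605.7 MB.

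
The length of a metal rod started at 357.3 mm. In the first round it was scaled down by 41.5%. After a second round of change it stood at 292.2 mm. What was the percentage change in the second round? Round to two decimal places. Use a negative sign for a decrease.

39.79%

After the first round: 357.3 × 0.585 = 209.0205.
Second-round multiplier: 292.2 ÷ 209.0205 ≈ 1.397949.
That is a change of 39.79%.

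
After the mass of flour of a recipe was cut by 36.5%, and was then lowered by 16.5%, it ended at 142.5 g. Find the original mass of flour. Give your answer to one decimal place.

268.8 g

The overall multiplier applied was 0.635 × 0.835 = 0.530225.
So the original mass of flour was 142.5 ÷ 0.530225 ≈ 268.8 g.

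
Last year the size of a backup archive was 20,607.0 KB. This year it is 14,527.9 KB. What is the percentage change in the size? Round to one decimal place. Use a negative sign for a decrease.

-29.5%

Change: 14,527.9 − 20,607.0 = -6,079.1.
Relative to the original: -6,079.1 ÷ 20,607.0 ≈ -29.5%.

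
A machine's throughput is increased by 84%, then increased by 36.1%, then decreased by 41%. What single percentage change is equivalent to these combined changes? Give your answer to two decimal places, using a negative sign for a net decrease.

47.75%

The combined multiplier is 1.84 × 1.361 × 0.59 = 1.4775016.
That corresponds to an increase of 47.75%.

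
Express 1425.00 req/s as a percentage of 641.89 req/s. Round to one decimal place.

222.0%

1425.00 req/s ÷ 641.89 req/s ≈ 222.0%.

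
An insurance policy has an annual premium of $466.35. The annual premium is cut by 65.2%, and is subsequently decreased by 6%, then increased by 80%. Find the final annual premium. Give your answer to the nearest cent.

65.2% decrease: $466.35 × 0.348 = $162.2898.
After the 6% decrease: $162.2898 × 0.94 = $152.552412.
After the 80% increase: $152.552412 × 1.8 = $274.5943416 ≈ $274.59.

$274.59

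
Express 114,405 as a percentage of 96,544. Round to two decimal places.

118.50%

114,405 ÷ 96,544 ≈ 118.50%.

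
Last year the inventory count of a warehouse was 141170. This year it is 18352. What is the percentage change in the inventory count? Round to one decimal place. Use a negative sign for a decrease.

-87.0%

Change: 18352 − 141170 = -122818.
Relative to the original: -122818 ÷ 141170 ≈ -87.0%.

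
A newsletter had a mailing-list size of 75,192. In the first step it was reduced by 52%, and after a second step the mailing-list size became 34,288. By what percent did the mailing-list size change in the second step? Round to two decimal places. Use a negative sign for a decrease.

-5.00%

After the first step: 75,192 × 0.48 = 36092.16.
Second-step multiplier: 34,288 ÷ 36092.16 ≈ 0.950012.
That is a change of -5.00%.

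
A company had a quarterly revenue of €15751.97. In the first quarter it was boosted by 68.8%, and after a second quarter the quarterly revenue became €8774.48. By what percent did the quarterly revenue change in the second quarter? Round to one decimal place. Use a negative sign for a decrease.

-67.0%

After the first quarter: €15751.97 × 1.688 = €26589.32536.
Second-quarter multiplier: €8774.48 ÷ €26589.32536 ≈ 0.33.
That is a change of -67.0%.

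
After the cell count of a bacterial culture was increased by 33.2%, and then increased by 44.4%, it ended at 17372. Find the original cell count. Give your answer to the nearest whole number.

The overall multiplier applied was 1.332 × 1.444 = 1.923408.
So the original cell count was 17372 ÷ 1.923408 ≈ 9032.

9032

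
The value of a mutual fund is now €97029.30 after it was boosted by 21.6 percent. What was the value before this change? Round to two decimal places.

The overall multiplier applied was 1.216.
So the original value was €97029.30 ÷ 1.216 ≈ €79793.83.

€79793.83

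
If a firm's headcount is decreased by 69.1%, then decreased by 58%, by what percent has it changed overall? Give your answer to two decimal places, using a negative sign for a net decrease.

-87.02%

The combined multiplier is 0.309 × 0.42 = 0.12978.
That corresponds to a decrease of 87.02%.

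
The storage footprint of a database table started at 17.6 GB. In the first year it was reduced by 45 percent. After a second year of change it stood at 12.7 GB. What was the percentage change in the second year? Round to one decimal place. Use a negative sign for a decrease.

After the first year: 17.6 × 0.55 = 9.68.
Second-year multiplier: 12.7 ÷ 9.68 ≈ 1.31198.
That is a change of 31.2%.

31.2%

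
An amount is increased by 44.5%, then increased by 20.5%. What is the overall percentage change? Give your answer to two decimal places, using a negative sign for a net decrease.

74.12%

A 44.5% increase multiplies by 1.445.
Then a 20.5% increase: 1.445 × 1.205 = 1.741225.
Overall factor 1.741225, i.e. 74.12%.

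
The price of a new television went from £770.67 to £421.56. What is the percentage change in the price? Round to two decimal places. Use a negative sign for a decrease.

Change: £421.56 − £770.67 = -£349.11.
Relative to the original: -£349.11 ÷ £770.67 ≈ -45.30%.

-45.30%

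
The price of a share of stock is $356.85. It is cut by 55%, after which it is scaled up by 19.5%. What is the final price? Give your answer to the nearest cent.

$191.90

Apply the 55% decrease: $356.85 × 0.45 = $160.5825.
After the 19.5% increase: $160.5825 × 1.195 = $191.8960875 ≈ $191.90.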